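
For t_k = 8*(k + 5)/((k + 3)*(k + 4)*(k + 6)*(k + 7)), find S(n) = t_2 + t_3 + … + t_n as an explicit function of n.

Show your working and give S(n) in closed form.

S(n) = (n**2 + 11*n - 12)/(10*(n**2 + 11*n + 28))

Ratio r(k) = (k + 3)*(k + 6)**2/((k + 5)**2*(k + 8)).
Gosper form: A/B · C(k+1)/C(k) with A=k + 3, B=k + 8, C=k**2 + 10*k + 25.
Key eq: (k + 3)·f(k+1) = (k + 7)·f(k) + (k**2 + 10*k + 25).
Degrees (1,1,2) ⇒ d ≤ 4.
Solve for f: f(k) = k*(k + 4)*(k + 5)*(k + 9)/36 (degree 4 ≤ 4).
R(k) = B(k−1)·f(k)/C(k) = k*(k + 4)*(k + 7)*(k + 9)/(36*(k + 5)); s_k = R·t_k = 2*k*(k + 9)/(9*(k**2 + 9*k + 18)).
Verify: 8*(k + 5)/(k**4 + 20*k**3 + 145*k**2 + 450*k + 504) matches t_k.
Telescope: S(n) = s_(n+1) − s_(2) = 2*(n**2 + 11*n + 10)/(9*(n**2 + 11*n + 28)) − (11/90) = (n**2 + 11*n - 12)/(10*(n**2 + 11*n + 28)).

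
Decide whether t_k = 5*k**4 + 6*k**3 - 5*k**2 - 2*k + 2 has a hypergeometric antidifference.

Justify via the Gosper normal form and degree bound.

Yes. s_k = k*(k**4 - k**3 - 3*k**2 + 3*k + 2).

r(k) = (5*k**4 + 26*k**3 + 43*k**2 + 26*k + 6)/(5*k**4 + 6*k**3 - 5*k**2 - 2*k + 2) after simplifying.
Gosper form: A/B · C(k+1)/C(k) with A=1, B=1, C=k**4 + 6*k**3/5 - k**2 - 2*k/5 + 2/5.
f must satisfy (1)·f(k+1) − (1)·f(k) = k**4 + 6*k**3/5 - k**2 - 2*k/5 + 2/5.
d = 5 from the (0,0,4) case.
Solving with deg f ≤ 5: f(k) = k*(k**4 - k**3 - 3*k**2 + 3*k + 2)/5.
Certificate R = B(k−1)f/C = k*(k**4 - k**3 - 3*k**2 + 3*k + 2)/(5*k**4 + 6*k**3 - 5*k**2 - 2*k + 2) gives s_k = k*(k**4 - k**3 - 3*k**2 + 3*k + 2).
Verify: 5*k**4 + 6*k**3 - 5*k**2 - 2*k + 2 matches t_k.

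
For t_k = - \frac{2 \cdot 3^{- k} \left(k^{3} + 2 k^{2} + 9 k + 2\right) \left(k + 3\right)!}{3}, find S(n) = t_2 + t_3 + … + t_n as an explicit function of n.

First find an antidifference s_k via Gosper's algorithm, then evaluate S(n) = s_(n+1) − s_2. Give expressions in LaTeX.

t_(k+1)/t_k = (k**4 + 9*k**3 + 36*k**2 + 78*k + 56)/(3*(k**3 + 2*k**2 + 9*k + 2)).
So A=k/3 + 4/3 and B=1, with C=k**3 + 2*k**2 + 9*k + 2.
Solve (k/3 + 4/3)·f(k+1) − (1)·f(k) = k**3 + 2*k**2 + 9*k + 2.
deg f ≤ 2 (via 1,0,3).
A polynomial solution: f(k) = 3*(k**2 - k + 2).
R(k) = B(k−1)·f(k)/C(k) = 3*(k**2 - k + 2)/(k**3 + 2*k**2 + 9*k + 2); s_k = R·t_k = -2*(k**2 - k + 2)*factorial(k + 3)/3**k.
Verify: -2*(k**3 + 2*k**2 + 9*k + 2)*factorial(k + 3)/(3*3**k) matches t_k.
Telescope: S(n) = s_(n+1) − s_(2) = -2*3**(-n - 1)*(n**2 + n + 2)*factorial(n + 4) − (-320/3) = 3**(-n - 1)*(320*3**n - 2*n**6*factorial(n) - 22*n**5*factorial(n) - 94*n**4*factorial(n) - 210*n**3*factorial(n) - 288*n**2*factorial(n) - 248*n*factorial(n) - 96*factorial(n)).

S(n) = 3^{- n - 1} \left(320 \cdot 3^{n} - 2 n^{6} n! - 22 n^{5} n! - 94 n^{4} n! - 210 n^{3} n! - 288 n^{2} n! - 248 n n! - 96 n!\right)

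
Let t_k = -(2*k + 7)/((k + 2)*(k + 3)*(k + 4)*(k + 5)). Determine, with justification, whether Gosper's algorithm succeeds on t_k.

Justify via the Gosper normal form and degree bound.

Yes. s_k = k*(-k - 6)/(8*(k**2 + 6*k + 8)).

Compute t_(k+1)/t_k: get (k + 2)*(2*k + 9)/((k + 6)*(2*k + 7)).
Factor: A=k + 2; B=k + 6; C=k + 7/2.
Set up (k + 2)·f(k+1) − (k + 5)·f(k) − (k + 7/2) = 0.
Bound: deg f ≤ 3.
Solve for f: f(k) = k*(k + 3)*(k + 6)/16 (degree 3 ≤ 3).
Certificate R = B(k−1)f/C = k*(k + 3)*(k + 5)*(k + 6)/(8*(2*k + 7)) gives s_k = k*(-k - 6)/(8*(k**2 + 6*k + 8)).
Δs = (-2*k - 7)/(k**4 + 14*k**3 + 71*k**2 + 154*k + 120), as required.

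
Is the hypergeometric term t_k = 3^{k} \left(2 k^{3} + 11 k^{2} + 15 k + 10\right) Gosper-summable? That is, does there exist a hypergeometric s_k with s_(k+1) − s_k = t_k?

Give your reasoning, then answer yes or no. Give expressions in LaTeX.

t_(k+1)/t_k = 3*(2*k**3 + 17*k**2 + 43*k + 38)/(2*k**3 + 11*k**2 + 15*k + 10).
So A=3 and B=1, with C=k**3 + 11*k**2/2 + 15*k/2 + 5.
Need (3)·f(k+1) − (1)·f(k) = k**3 + 11*k**2/2 + 15*k/2 + 5.
From deg A=0, deg B=0, deg C=3: d=3.
Match coefficients ⇒ f(k) = (k**3 + k**2 + 2)/2.
Get s_k = R·t_k = 3**k*(k**3 + k**2 + 2) with R(k) = B(k−1)f(k)/C(k) = (k**3 + k**2 + 2)/(2*k**3 + 11*k**2 + 15*k + 10).
Check: Δs_k = 3**k*(2*k**3 + 11*k**2 + 15*k + 10). ✓

Yes. s_k = 3^{k} \left(k^{3} + k^{2} + 2\right).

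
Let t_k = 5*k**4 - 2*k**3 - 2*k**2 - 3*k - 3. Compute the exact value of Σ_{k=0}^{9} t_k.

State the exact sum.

t_(k+1)/t_k = (5*k**4 + 18*k**3 + 22*k**2 + 7*k - 5)/(5*k**4 - 2*k**3 - 2*k**2 - 3*k - 3).
Gosper form: A/B · C(k+1)/C(k) with A=1, B=1, C=k**4 - 2*k**3/5 - 2*k**2/5 - 3*k/5 - 3/5.
Set up (1)·f(k+1) − (1)·f(k) − (k**4 - 2*k**3/5 - 2*k**2/5 - 3*k/5 - 3/5) = 0.
From deg A=0, deg B=0, deg C=4: d=5.
Solve for f: f(k) = k*(k**4 - 3*k**3 + 2*k**2 - k - 2)/5 (degree 5 ≤ 5).
Certificate R = B(k−1)f/C = k*(k**4 - 3*k**3 + 2*k**2 - k - 2)/(5*k**4 - 2*k**3 - 2*k**2 - 3*k - 3) gives s_k = k*(k**4 - 3*k**3 + 2*k**2 - k - 2).
s_(k+1) − s_k = 5*k**4 - 2*k**3 - 2*k**2 - 3*k - 3 = t_k.
Telescoping: Σ = s_(10) − s_(0) = 71880 − (0) = 71880.

Σ = 71880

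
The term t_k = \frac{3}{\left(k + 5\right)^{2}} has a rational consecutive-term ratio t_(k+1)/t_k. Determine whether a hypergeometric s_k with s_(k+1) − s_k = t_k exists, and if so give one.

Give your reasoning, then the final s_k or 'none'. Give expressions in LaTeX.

no hypergeometric antidifference exists

The ratio is (k + 5)**2/(k + 6)**2.
Factor: A=k**2 + 10*k + 25; B=k**2 + 12*k + 36; C=1.
Need (k**2 + 10*k + 25)·f(k+1) − (k**2 + 10*k + 25)·f(k) = 1.
deg f ≤ 0 (via 2,2,0).
Put f(k) = c0: A·f(k+1) − B(k−1)·f(k) − C = -1; need -1 = 0 — inconsistent ⇒ no f, not summable.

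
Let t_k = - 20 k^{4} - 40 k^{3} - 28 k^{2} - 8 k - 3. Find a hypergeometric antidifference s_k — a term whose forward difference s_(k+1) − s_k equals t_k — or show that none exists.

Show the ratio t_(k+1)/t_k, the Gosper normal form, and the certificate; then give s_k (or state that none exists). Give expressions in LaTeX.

s_k = k \left(- 4 k^{4} + 4 k^{2} - 3\right)

r(k) = (20*k**4 + 120*k**3 + 268*k**2 + 264*k + 99)/(20*k**4 + 40*k**3 + 28*k**2 + 8*k + 3) after simplifying.
A = 1, B = 1, C = k**4 + 2*k**3 + 7*k**2/5 + 2*k/5 + 3/20.
f must satisfy (1)·f(k+1) − (1)·f(k) = k**4 + 2*k**3 + 7*k**2/5 + 2*k/5 + 3/20.
Degrees (0,0,4) ⇒ d ≤ 5.
Solve for f: f(k) = k*(4*k**4 - 4*k**2 + 3)/20 (degree 5 ≤ 5).
Then R = B(k−1)f/C = k*(4*k**4 - 4*k**2 + 3)/(20*k**4 + 40*k**3 + 28*k**2 + 8*k + 3), so s_k = R(k)·t_k = k*(-4*k**4 + 4*k**2 - 3).
Verify: -20*k**4 - 40*k**3 - 28*k**2 - 8*k - 3 matches t_k.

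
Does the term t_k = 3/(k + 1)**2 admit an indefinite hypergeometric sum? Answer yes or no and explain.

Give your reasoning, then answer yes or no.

No; the coefficient equations for f are inconsistent.

Ratio r(k) = (k + 1)**2/(k + 2)**2.
Factor: A=k**2 + 2*k + 1; B=k**2 + 4*k + 4; C=1.
Key eq: (k**2 + 2*k + 1)·f(k+1) = (k**2 + 2*k + 1)·f(k) + (1).
deg f ≤ 0 (via 2,2,0).
f = c0 ⇒ A·f(k+1) − B(k−1)·f(k) − C = -1. The system {-1 = 0} is inconsistent; no antidifference.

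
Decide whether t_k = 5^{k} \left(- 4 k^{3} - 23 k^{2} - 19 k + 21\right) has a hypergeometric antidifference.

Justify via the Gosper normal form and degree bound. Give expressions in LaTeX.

t_(k+1)/t_k = 5*(4*k**3 + 35*k**2 + 77*k + 25)/(4*k**3 + 23*k**2 + 19*k - 21).
Gosper form: A/B · C(k+1)/C(k) with A=5, B=1, C=k**3 + 23*k**2/4 + 19*k/4 - 21/4.
Set up (5)·f(k+1) − (1)·f(k) − (k**3 + 23*k**2/4 + 19*k/4 - 21/4) = 0.
From deg A=0, deg B=0, deg C=3: d=3.
A polynomial solution: f(k) = (k**3 + 2*k**2 - 4*k - 4)/4.
Certificate R = B(k−1)f/C = (k**3 + 2*k**2 - 4*k - 4)/(4*k**3 + 23*k**2 + 19*k - 21) gives s_k = 5**k*(-k**3 - 2*k**2 + 4*k + 4).
Δs = 5**k*(-4*k**3 - 23*k**2 - 19*k + 21), as required.

Yes. s_k = 5^{k} \left(- k^{3} - 2 k^{2} + 4 k + 4\right).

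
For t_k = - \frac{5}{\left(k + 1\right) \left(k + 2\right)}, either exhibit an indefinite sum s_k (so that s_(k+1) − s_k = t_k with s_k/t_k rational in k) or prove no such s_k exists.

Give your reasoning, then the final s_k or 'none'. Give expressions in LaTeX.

Step 1: r(k) = (k + 1)/(k + 3).
Take A(k)=k + 1, B(k)=k + 3, C(k)=1.
Need (k + 1)·f(k+1) − (k + 2)·f(k) = 1.
From deg A=1, deg B=1, deg C=0: d=1.
Match coefficients ⇒ f(k) = k.
Certificate R = B(k−1)f/C = k*(k + 2) gives s_k = -5*k/(k + 1).
Check: Δs_k = -5/(k**2 + 3*k + 2). ✓

s_k = - \frac{5 k}{k + 1}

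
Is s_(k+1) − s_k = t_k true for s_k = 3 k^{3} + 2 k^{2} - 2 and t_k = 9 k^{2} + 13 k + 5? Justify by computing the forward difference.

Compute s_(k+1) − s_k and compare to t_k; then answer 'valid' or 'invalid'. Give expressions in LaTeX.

s_(k+1) = 3*(k + 1)**3 + 2*(k + 1)**2 - 2
s_(k+1) − s_k = 9*k**2 + 13*k + 5
(s_(k+1) − s_k) − t_k = 0

Valid: the claim telescopes to t_k.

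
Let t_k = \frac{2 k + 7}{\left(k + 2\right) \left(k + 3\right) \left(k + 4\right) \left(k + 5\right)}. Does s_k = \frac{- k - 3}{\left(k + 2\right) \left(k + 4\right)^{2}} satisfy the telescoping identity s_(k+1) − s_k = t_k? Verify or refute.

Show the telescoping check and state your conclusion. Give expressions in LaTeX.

s_(k+1) = (-k - 4)/((k + 3)*(k + 5)**2)
s_(k+1) − s_k = (-(k + 2)*(k + 4)**3 + (k + 3)**2*(k + 5)**2)/((k + 2)*(k + 3)*(k + 4)**2*(k + 5)**2)
(s_(k+1) − s_k) − t_k = (-3*k**2 - 23*k - 43)/(k**6 + 23*k**5 + 217*k**4 + 1073*k**3 + 2926*k**2 + 4160*k + 2400)

Invalid: residual \frac{- 3 k^{2} - 23 k - 43}{k^{6} + 23 k^{5} + 217 k^{4} + 1073 k^{3} + 2926 k^{2} + 4160 k + 2400} ≠ 0.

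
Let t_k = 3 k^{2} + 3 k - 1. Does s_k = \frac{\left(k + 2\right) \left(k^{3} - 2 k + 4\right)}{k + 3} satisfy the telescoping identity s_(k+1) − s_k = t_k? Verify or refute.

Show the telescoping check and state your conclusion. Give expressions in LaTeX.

s_(k+1) = (k + 3)*(-2*k + (k + 1)**3 + 2)/(k + 4)
s_(k+1) − s_k = (3*k**4 + 22*k**3 + 44*k**2 + 19*k - 5)/(k**2 + 7*k + 12)
(s_(k+1) − s_k) − t_k = (-2*k**3 - 12*k**2 - 10*k + 7)/(k**2 + 7*k + 12)

Invalid: residual \frac{- 2 k^{3} - 12 k^{2} - 10 k + 7}{k^{2} + 7 k + 12} ≠ 0.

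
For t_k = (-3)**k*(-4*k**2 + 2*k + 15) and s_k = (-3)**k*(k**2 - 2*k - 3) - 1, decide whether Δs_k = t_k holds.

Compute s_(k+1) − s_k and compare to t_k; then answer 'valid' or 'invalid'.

Valid: the claim telescopes to t_k.

s_(k+1) = -3*(-3)**k*k**2 + 12*(-3)**k - 1
s_(k+1) − s_k = (-3)**k*(-4*k**2 + 2*k + 15)
(s_(k+1) − s_k) − t_k = 0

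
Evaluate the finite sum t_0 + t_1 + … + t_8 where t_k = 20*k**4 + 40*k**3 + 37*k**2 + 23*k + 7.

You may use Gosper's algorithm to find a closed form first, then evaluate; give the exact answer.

Σ = 235719

Compute t_(k+1)/t_k: get (20*k**4 + 120*k**3 + 277*k**2 + 297*k + 127)/(20*k**4 + 40*k**3 + 37*k**2 + 23*k + 7).
Normal form (A,B,C) = (1, 1, k**4 + 2*k**3 + 37*k**2/20 + 23*k/20 + 7/20).
Need (1)·f(k+1) − (1)·f(k) = k**4 + 2*k**3 + 37*k**2/20 + 23*k/20 + 7/20.
Degrees (0,0,4) ⇒ d ≤ 5.
A polynomial solution: f(k) = k*(4*k**4 - k**2 + 3*k + 1)/20.
R(k) = B(k−1)·f(k)/C(k) = k*(4*k**4 - k**2 + 3*k + 1)/(20*k**4 + 40*k**3 + 37*k**2 + 23*k + 7); s_k = R·t_k = k*(4*k**4 - k**2 + 3*k + 1).
Check: Δs_k = 20*k**4 + 40*k**3 + 37*k**2 + 23*k + 7. ✓
Evaluate s at k=9 and k=0: 235719 and 0; difference 235719.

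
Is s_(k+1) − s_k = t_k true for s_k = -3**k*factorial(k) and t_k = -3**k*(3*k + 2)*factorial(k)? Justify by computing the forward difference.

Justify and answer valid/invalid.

valid (s_(k+1) − s_k reduces to t_k)

s_(k+1) = -3**(k + 1)*factorial(k + 1)
s_(k+1) − s_k = -3**k*(3*k + 2)*factorial(k)
(s_(k+1) − s_k) − t_k = 0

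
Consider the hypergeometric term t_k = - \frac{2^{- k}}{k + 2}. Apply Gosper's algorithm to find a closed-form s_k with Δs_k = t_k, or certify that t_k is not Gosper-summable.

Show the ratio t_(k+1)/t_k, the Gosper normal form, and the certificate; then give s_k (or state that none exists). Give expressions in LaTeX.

no hypergeometric antidifference exists

r(k) = (k + 2)/(2*(k + 3)) after simplifying.
A = k/2 + 1, B = k + 3, C = 1.
Key eq: (k/2 + 1)·f(k+1) = (k + 2)·f(k) + (1).
d = -1 from the (1,1,0) case.
Bound -1 < 0, so the key equation has no polynomial solution.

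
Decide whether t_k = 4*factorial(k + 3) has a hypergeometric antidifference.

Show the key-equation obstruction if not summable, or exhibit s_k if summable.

r(k) = k + 4 after simplifying.
Take A(k)=k + 4, B(k)=1, C(k)=1.
Key eq: (k + 4)·f(k+1) = (1)·f(k) + (1).
Bound: deg f ≤ -1.
d = -1 < 0 ⇒ no nonzero polynomial f; not summable.

No. Not Gosper-summable.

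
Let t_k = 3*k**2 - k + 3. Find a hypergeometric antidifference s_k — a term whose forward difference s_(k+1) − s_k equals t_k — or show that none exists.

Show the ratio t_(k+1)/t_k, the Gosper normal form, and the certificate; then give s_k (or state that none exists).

Step 1: r(k) = (-k + 3*(k + 1)**2 + 2)/(3*k**2 - k + 3).
So A=1 and B=1, with C=k**2 - k/3 + 1.
Key eq: (1)·f(k+1) = (1)·f(k) + (k**2 - k/3 + 1).
Bound: deg f ≤ 3.
Coefficient equations give f(k) = k*(k**2 - 2*k + 4)/3.
Certificate R = B(k−1)f/C = k*(k**2 - 2*k + 4)/(3*k**2 - k + 3) gives s_k = k*(k**2 - 2*k + 4).
Check: Δs_k = 3*k**2 - k + 3. ✓

s_k = k*(k**2 - 2*k + 4)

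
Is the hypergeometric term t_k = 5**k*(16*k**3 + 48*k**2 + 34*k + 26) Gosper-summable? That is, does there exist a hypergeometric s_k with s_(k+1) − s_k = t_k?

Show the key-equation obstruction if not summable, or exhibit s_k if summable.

Yes. s_k = 5**k*(4*k**3 - 3*k**2 + k + 4).

t_(k+1)/t_k = 5*(8*k**3 + 48*k**2 + 89*k + 62)/(8*k**3 + 24*k**2 + 17*k + 13).
Factor: A=5; B=1; C=k**3 + 3*k**2 + 17*k/8 + 13/8.
Key eq: (5)·f(k+1) = (1)·f(k) + (k**3 + 3*k**2 + 17*k/8 + 13/8).
Bound: deg f ≤ 3.
Coefficient equations give f(k) = (4*k**3 - 3*k**2 + k + 4)/16.
R(k) = B(k−1)·f(k)/C(k) = (4*k**3 - 3*k**2 + k + 4)/(2*(8*k**3 + 24*k**2 + 17*k + 13)); s_k = R·t_k = 5**k*(4*k**3 - 3*k**2 + k + 4).
Verify: 5**k*(16*k**3 + 48*k**2 + 34*k + 26) matches t_k.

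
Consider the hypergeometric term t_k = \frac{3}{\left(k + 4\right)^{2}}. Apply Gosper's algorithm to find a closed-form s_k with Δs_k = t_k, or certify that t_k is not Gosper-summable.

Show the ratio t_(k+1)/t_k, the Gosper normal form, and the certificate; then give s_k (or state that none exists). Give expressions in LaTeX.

The ratio is (k + 4)**2/(k + 5)**2.
Gosper form: A/B · C(k+1)/C(k) with A=k**2 + 8*k + 16, B=k**2 + 10*k + 25, C=1.
Key eq: (k**2 + 8*k + 16)·f(k+1) = (k**2 + 8*k + 16)·f(k) + (1).
Bound: deg f ≤ 0.
Put f(k) = c0: A·f(k+1) − B(k−1)·f(k) − C = -1; need -1 = 0 — inconsistent ⇒ no f, not summable.

not Gosper-summable; s_k does not exist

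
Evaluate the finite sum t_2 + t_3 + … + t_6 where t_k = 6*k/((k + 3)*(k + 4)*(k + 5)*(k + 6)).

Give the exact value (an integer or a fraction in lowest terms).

Σ = 19/770

Ratio r(k) = (k + 1)*(k + 3)/(k*(k + 7)).
So A=k + 3 and B=k + 7, with C=k.
Key eq: (k + 3)·f(k+1) = (k + 6)·f(k) + (k).
deg f ≤ 3 (via 1,1,1).
Coefficient equations give f(k) = k*(k - 1)*(k + 13)/120.
Then R = B(k−1)f/C = (k - 1)*(k + 6)*(k + 13)/120, so s_k = R(k)·t_k = k*(k**2 + 12*k - 13)/(20*(k + 3)*(k + 4)*(k + 5)).
Check: Δs_k = 6*k/(k**4 + 18*k**3 + 119*k**2 + 342*k + 360). ✓
Evaluate s at k=7 and k=2: 7/220 and 1/140; difference 19/770.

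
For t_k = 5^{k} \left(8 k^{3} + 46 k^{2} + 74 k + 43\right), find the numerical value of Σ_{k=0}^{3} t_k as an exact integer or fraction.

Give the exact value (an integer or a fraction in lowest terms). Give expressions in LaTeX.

r(k) = 5*(8*k**3 + 70*k**2 + 190*k + 171)/(8*k**3 + 46*k**2 + 74*k + 43) after simplifying.
Gosper form: A/B · C(k+1)/C(k) with A=5, B=1, C=k**3 + 23*k**2/4 + 37*k/4 + 43/8.
Solve (5)·f(k+1) − (1)·f(k) = k**3 + 23*k**2/4 + 37*k/4 + 43/8.
d = 3 from the (0,0,3) case.
Coefficient equations give f(k) = (k + 2)*(2*k**2 + 1)/8.
Get s_k = R·t_k = 5**k*(2*k**3 + 4*k**2 + k + 2) with R(k) = B(k−1)f(k)/C(k) = (k + 2)*(2*k**2 + 1)/(8*k**3 + 46*k**2 + 74*k + 43).
Δs = 5**k*(8*k**3 + 46*k**2 + 74*k + 43), as required.
Telescoping: Σ = s_(4) − s_(0) = 123750 − (2) = 123748.

Σ = 123748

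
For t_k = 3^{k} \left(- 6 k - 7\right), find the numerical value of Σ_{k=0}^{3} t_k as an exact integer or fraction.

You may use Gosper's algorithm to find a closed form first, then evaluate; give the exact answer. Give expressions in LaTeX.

Step 1: r(k) = 3*(6*k + 13)/(6*k + 7).
Normal form (A,B,C) = (3, 1, k + 7/6).
Set up (3)·f(k+1) − (1)·f(k) − (k + 7/6) = 0.
d = 1 from the (0,0,1) case.
Solve for f: f(k) = (3*k - 1)/6 (degree 1 ≤ 1).
So s_k = (B(k−1)f/C)·t_k = ((3*k - 1)/(6*k + 7))·t_k = 3**k*(1 - 3*k).
s_(k+1) − s_k = 3**k*(-6*k - 7) = t_k.
Telescoping: Σ = s_(4) − s_(0) = -891 − (1) = -892.

Σ = -892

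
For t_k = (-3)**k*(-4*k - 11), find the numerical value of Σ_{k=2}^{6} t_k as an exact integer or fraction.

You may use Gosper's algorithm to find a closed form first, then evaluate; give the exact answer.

Σ = -19719

Ratio r(k) = 3*(-4*k - 15)/(4*k + 11).
Normal form (A,B,C) = (-3, 1, k + 11/4).
Solve (-3)·f(k+1) − (1)·f(k) = k + 11/4.
Degrees (0,0,1) ⇒ d ≤ 1.
Solve for f: f(k) = -(k + 2)/4 (degree 1 ≤ 1).
R(k) = B(k−1)·f(k)/C(k) = -(k + 2)/(4*k + 11); s_k = R·t_k = (-3)**k*(k + 2).
Δs = (-3)**k*(-4*k - 11), as required.
Σ_(k=2)^(6) t_k = s_(7) − s_(2) = -19683 − (36) = -19719.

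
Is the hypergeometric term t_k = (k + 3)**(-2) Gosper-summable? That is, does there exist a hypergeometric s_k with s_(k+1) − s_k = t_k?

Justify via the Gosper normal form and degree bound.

No — key equation has no polynomial f.

Step 1: r(k) = (k + 3)**2/(k + 4)**2.
Normal form (A,B,C) = (k**2 + 6*k + 9, k**2 + 8*k + 16, 1).
Key eq: (k**2 + 6*k + 9)·f(k+1) = (k**2 + 6*k + 9)·f(k) + (1).
deg f ≤ 0 (via 2,2,0).
Generic f = c0 gives residual -1; -1 = 0 cannot hold, so t_k is not Gosper-summable.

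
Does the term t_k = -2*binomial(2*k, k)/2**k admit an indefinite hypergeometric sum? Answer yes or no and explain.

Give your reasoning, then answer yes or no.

Ratio r(k) = (2*k + 1)/(k + 1).
Take A(k)=2*k + 1, B(k)=k + 1, C(k)=1.
Set up (2*k + 1)·f(k+1) − (k)·f(k) − (1) = 0.
Bound: deg f ≤ -1.
Bound -1 < 0, so the key equation has no polynomial solution.

No; the degree bound rules out any f.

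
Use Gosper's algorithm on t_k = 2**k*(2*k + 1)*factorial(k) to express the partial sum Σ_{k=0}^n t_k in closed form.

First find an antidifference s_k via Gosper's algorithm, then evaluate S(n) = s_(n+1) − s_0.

S(n) = 2*2**n*factorial(n + 1) - 1

Ratio r(k) = 2*(k + 1)*(2*k + 3)/(2*k + 1).
Factor: A=2*k + 2; B=1; C=k + 1/2.
f must satisfy (2*k + 2)·f(k+1) − (1)·f(k) = k + 1/2.
d = 0 from the (1,0,1) case.
A polynomial solution: f(k) = 1/2.
Then R = B(k−1)f/C = 1/(2*k + 1), so s_k = R(k)·t_k = 2**k*factorial(k).
s_(k+1) − s_k = 2**k*(2*k + 1)*factorial(k) = t_k.
Evaluate: s_(n+1) = 2**(n + 1)*factorial(n + 1); subtract s_(0) = 1 ⇒ S(n) = 2*2**n*factorial(n + 1) - 1.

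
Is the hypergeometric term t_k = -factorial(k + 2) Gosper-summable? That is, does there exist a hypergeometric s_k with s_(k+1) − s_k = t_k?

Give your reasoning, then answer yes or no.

Step 1: r(k) = k + 3.
Normal form (A,B,C) = (k + 3, 1, 1).
Key eq: (k + 3)·f(k+1) = (1)·f(k) + (1).
Bound: deg f ≤ -1.
Negative degree bound (-1): no f exists, t_k not Gosper-summable.

No — t_k has no hypergeometric antidifference.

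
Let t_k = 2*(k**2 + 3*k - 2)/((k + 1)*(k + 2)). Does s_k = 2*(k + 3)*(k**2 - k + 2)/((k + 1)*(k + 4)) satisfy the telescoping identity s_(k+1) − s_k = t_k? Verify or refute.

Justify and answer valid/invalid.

s_(k+1) = 2*(k + 4)*(-k + (k + 1)**2 + 1)/((k + 2)*(k + 5))
s_(k+1) − s_k = 2*(k**4 + 12*k**3 + 39*k**2 + 32*k - 28)/(k**4 + 12*k**3 + 49*k**2 + 78*k + 40)
(s_(k+1) − s_k) − t_k = 4*(-3*k**2 - 5*k + 6)/(k**4 + 12*k**3 + 49*k**2 + 78*k + 40)

Invalid: residual 4*(-3*k**2 - 5*k + 6)/(k**4 + 12*k**3 + 49*k**2 + 78*k + 40) ≠ 0.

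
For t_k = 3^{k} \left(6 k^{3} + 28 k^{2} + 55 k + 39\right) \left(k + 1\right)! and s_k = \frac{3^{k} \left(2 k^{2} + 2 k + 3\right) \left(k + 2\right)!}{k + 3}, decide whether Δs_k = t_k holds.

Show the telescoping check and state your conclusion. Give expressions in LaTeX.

s_(k+1) = 3**(k + 1)*(2*k**2 + 6*k + 7)*factorial(k + 3)/(k + 4)
s_(k+1) − s_k = 3**k*(6*k**4 + 52*k**3 + 173*k**2 + 277*k + 177)*factorial(k + 2)/((k + 3)*(k + 4))
(s_(k+1) − s_k) − t_k = -3**k*(6*k**4 + 46*k**3 + 137*k**2 + 202*k + 114)*factorial(k + 1)/((k + 3)*(k + 4))

Invalid: residual - \frac{3^{k} \left(6 k^{4} + 46 k^{3} + 137 k^{2} + 202 k + 114\right) \left(k + 1\right)!}{\left(k + 3\right) \left(k + 4\right)} ≠ 0.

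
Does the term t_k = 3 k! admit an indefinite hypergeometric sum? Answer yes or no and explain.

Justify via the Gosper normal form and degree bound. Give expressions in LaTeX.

No — negative degree bound, so no certificate f.

Compute t_(k+1)/t_k: get k + 1.
A = k + 1, B = 1, C = 1.
Set up (k + 1)·f(k+1) − (1)·f(k) − (1) = 0.
deg f ≤ -1 (via 1,0,0).
Negative degree bound (-1): no f exists, t_k not Gosper-summable.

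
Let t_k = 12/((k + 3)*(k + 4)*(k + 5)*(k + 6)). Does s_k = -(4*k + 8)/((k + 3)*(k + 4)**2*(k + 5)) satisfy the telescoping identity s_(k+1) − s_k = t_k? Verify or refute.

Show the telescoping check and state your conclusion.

Invalid: residual 16*(-2*k - 9)/(k**6 + 27*k**5 + 301*k**4 + 1773*k**3 + 5818*k**2 + 10080*k + 7200) ≠ 0.

s_(k+1) = 4*(-k - 3)/((k + 4)*(k + 5)**2*(k + 6))
s_(k+1) − s_k = 4*(3*k**2 + 19*k + 24)/(k**6 + 27*k**5 + 301*k**4 + 1773*k**3 + 5818*k**2 + 10080*k + 7200)
(s_(k+1) − s_k) − t_k = 16*(-2*k - 9)/(k**6 + 27*k**5 + 301*k**4 + 1773*k**3 + 5818*k**2 + 10080*k + 7200)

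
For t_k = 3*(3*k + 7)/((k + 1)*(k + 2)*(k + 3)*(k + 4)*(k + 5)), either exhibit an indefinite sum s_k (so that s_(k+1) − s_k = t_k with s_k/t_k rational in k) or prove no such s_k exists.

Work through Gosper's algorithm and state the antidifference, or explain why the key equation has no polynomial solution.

s_k = k*(k**2 + 8*k + 19)/(4*(k**3 + 8*k**2 + 19*k + 12))

Compute t_(k+1)/t_k: get (k + 1)*(3*k + 10)/((k + 6)*(3*k + 7)).
So A=k + 1 and B=k + 6, with C=k + 7/3.
Set up (k + 1)·f(k+1) − (k + 5)·f(k) − (k + 7/3) = 0.
Degrees (1,1,1) ⇒ d ≤ 4.
A polynomial solution: f(k) = k*(k + 2)*(k**2 + 8*k + 19)/36.
Certificate R = B(k−1)f/C = k*(k + 2)*(k + 5)*(k**2 + 8*k + 19)/(12*(3*k + 7)) gives s_k = k*(k**2 + 8*k + 19)/(4*(k**3 + 8*k**2 + 19*k + 12)).
s_(k+1) − s_k = 3*(3*k + 7)/(k**5 + 15*k**4 + 85*k**3 + 225*k**2 + 274*k + 120) = t_k.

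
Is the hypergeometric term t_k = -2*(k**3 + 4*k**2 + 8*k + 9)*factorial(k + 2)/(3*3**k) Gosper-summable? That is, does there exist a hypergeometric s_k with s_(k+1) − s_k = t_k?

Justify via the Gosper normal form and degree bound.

r(k) = (k**4 + 10*k**3 + 40*k**2 + 79*k + 66)/(3*(k**3 + 4*k**2 + 8*k + 9)) after simplifying.
A = k/3 + 1, B = 1, C = k**3 + 4*k**2 + 8*k + 9.
Key eq: (k/3 + 1)·f(k+1) = (1)·f(k) + (k**3 + 4*k**2 + 8*k + 9).
d = 2 from the (1,0,3) case.
Coefficient equations give f(k) = 3*(k**2 + 2*k - 1).
Then R = B(k−1)f/C = 3*(k**2 + 2*k - 1)/(k**3 + 4*k**2 + 8*k + 9), so s_k = R(k)·t_k = -2*(k**2 + 2*k - 1)*factorial(k + 2)/3**k.
Check: Δs_k = -2*(k**3 + 4*k**2 + 8*k + 9)*factorial(k + 2)/(3*3**k). ✓

Yes. s_k = -2*(k**2 + 2*k - 1)*factorial(k + 2)/3**k.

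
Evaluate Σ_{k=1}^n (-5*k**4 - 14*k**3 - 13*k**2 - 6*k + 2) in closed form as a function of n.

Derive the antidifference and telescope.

S(n) = n*(-n**4 - 6*n**3 - 13*n**2 - 13*n - 3)

t_(k+1)/t_k = (5*k**4 + 34*k**3 + 85*k**2 + 94*k + 36)/(5*k**4 + 14*k**3 + 13*k**2 + 6*k - 2).
So A=1 and B=1, with C=k**4 + 14*k**3/5 + 13*k**2/5 + 6*k/5 - 2/5.
f must satisfy (1)·f(k+1) − (1)·f(k) = k**4 + 14*k**3/5 + 13*k**2/5 + 6*k/5 - 2/5.
Bound: deg f ≤ 5.
Match coefficients ⇒ f(k) = k*(k**4 + k**3 - k**2 - 3)/5.
Then R = B(k−1)f/C = k*(k**4 + k**3 - k**2 - 3)/(5*k**4 + 14*k**3 + 13*k**2 + 6*k - 2), so s_k = R(k)·t_k = k*(-k**4 - k**3 + k**2 + 3).
Δs = -5*k**4 - 14*k**3 - 13*k**2 - 6*k + 2, as required.
s_(n+1) = -n**5 - 6*n**4 - 13*n**3 - 13*n**2 - 3*n + 2 and s_(1) = 2, so S(n) = n*(-n**4 - 6*n**3 - 13*n**2 - 13*n - 3).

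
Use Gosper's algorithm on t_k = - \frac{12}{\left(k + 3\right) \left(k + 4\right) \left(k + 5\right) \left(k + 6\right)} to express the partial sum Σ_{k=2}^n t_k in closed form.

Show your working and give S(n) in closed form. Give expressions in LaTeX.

The ratio is (k + 3)/(k + 7).
Take A(k)=k + 3, B(k)=k + 7, C(k)=1.
Set up (k + 3)·f(k+1) − (k + 6)·f(k) − (1) = 0.
Bound: deg f ≤ 3.
Solving with deg f ≤ 3: f(k) = k*(k**2 + 12*k + 47)/180.
Certificate R = B(k−1)f/C = k*(k + 6)*(k**2 + 12*k + 47)/180 gives s_k = k*(-k**2 - 12*k - 47)/(15*(k + 3)*(k + 4)*(k + 5)).
s_(k+1) − s_k = -12/(k**4 + 18*k**3 + 119*k**2 + 342*k + 360) = t_k.
Telescope: S(n) = s_(n+1) − s_(2) = (-n**3 - 15*n**2 - 74*n - 60)/(15*(n**3 + 15*n**2 + 74*n + 120)) − (-1/21) = 2*(-n**3 - 15*n**2 - 74*n + 90)/(105*(n**3 + 15*n**2 + 74*n + 120)).

S(n) = \frac{2 \left(- n^{3} - 15 n^{2} - 74 n + 90\right)}{105 \left(n^{3} + 15 n^{2} + 74 n + 120\right)}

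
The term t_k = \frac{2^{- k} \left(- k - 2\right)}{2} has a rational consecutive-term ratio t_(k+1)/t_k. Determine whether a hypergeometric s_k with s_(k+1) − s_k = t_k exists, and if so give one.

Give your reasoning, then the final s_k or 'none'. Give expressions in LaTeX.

s_k = 2^{- k} \left(k + 3\right)

t_(k+1)/t_k = (k + 3)/(2*(k + 2)).
Factor: A=1/2; B=1; C=k + 2.
Need (1/2)·f(k+1) − (1)·f(k) = k + 2.
Degrees (0,0,1) ⇒ d ≤ 1.
Match coefficients ⇒ f(k) = -2*(k + 3).
Certificate R = B(k−1)f/C = -2*(k + 3)/(k + 2) gives s_k = (k + 3)/2**k.
s_(k+1) − s_k = (-k - 2)/(2*2**k) = t_k.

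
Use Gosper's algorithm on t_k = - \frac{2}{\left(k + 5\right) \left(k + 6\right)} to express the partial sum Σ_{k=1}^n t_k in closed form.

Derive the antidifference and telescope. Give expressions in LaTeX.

S(n) = - \frac{n}{3 n + 18}

r(k) = (k + 5)/(k + 7) after simplifying.
Normal form (A,B,C) = (k + 5, k + 7, 1).
Set up (k + 5)·f(k+1) − (k + 6)·f(k) − (1) = 0.
From deg A=1, deg B=1, deg C=0: d=1.
Solving with deg f ≤ 1: f(k) = k/5.
R(k) = B(k−1)·f(k)/C(k) = k*(k + 6)/5; s_k = R·t_k = -2*k/(5*k + 25).
Δs = -2/(k**2 + 11*k + 30), as required.
Telescope: S(n) = s_(n+1) − s_(1) = 2*(-n - 1)/(5*(n + 6)) − (-1/15) = -n/(3*n + 18).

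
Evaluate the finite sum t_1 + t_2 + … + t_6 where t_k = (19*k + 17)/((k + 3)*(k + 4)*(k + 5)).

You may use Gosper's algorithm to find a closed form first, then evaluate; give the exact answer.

The ratio is (k + 3)*(19*k + 36)/((k + 6)*(19*k + 17)).
So A=k + 3 and B=k + 6, with C=k + 17/19.
f must satisfy (k + 3)·f(k+1) − (k + 5)·f(k) = k + 17/19.
From deg A=1, deg B=1, deg C=1: d=2.
Match coefficients ⇒ f(k) = k*(37*k + 31)/228.
R(k) = B(k−1)·f(k)/C(k) = k*(k + 5)*(37*k + 31)/(12*(19*k + 17)); s_k = R·t_k = k*(37*k + 31)/(12*(k + 3)*(k + 4)).
Δs = (19*k + 17)/(k**3 + 12*k**2 + 47*k + 60), as required.
Telescoping: Σ = s_(7) − s_(1) = 203/132 − (17/60) = 69/55.

Σ = 69/55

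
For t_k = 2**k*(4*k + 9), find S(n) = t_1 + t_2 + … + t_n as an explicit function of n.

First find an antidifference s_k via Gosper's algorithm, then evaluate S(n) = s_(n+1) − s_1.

Compute t_(k+1)/t_k: get 2*(4*k + 13)/(4*k + 9).
Factor: A=2; B=1; C=k + 9/4.
Key eq: (2)·f(k+1) = (1)·f(k) + (k + 9/4).
deg f ≤ 1 (via 0,0,1).
A polynomial solution: f(k) = (4*k + 1)/4.
So s_k = (B(k−1)f/C)·t_k = ((4*k + 1)/(4*k + 9))·t_k = 2**k*(4*k + 1).
Δs = 2**k*(4*k + 9), as required.
s_(n+1) = 2**(n + 1)*(4*n + 5) and s_(1) = 10, so S(n) = 8*2**n*n + 10*2**n - 10.

S(n) = 8*2**n*n + 10*2**n - 10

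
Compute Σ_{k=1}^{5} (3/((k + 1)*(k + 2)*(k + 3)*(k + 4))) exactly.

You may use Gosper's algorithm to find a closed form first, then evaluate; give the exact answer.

Σ = 5/126

Ratio r(k) = (k + 1)/(k + 5).
Factor: A=k + 1; B=k + 5; C=1.
Need (k + 1)·f(k+1) − (k + 4)·f(k) = 1.
deg f ≤ 3 (via 1,1,0).
Solve for f: f(k) = k*(k**2 + 6*k + 11)/18 (degree 3 ≤ 3).
R(k) = B(k−1)·f(k)/C(k) = k*(k + 4)*(k**2 + 6*k + 11)/18; s_k = R·t_k = k*(k**2 + 6*k + 11)/(6*(k + 1)*(k + 2)*(k + 3)).
Check: Δs_k = 3/(k**4 + 10*k**3 + 35*k**2 + 50*k + 24). ✓
Σ_(k=1)^(5) t_k = s_(6) − s_(1) = 83/504 − (1/8) = 5/126.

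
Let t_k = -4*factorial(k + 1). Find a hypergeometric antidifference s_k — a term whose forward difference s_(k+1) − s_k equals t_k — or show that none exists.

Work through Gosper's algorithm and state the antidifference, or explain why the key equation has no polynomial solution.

none (Gosper's algorithm certifies no s_k)

Step 1: r(k) = k + 2.
Gosper form: A/B · C(k+1)/C(k) with A=k + 2, B=1, C=1.
Solve (k + 2)·f(k+1) − (1)·f(k) = 1.
d = -1 from the (1,0,0) case.
Bound -1 < 0, so the key equation has no polynomial solution.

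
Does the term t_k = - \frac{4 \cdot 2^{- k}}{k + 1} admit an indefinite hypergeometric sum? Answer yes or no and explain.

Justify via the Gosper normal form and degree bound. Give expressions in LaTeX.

No — key equation has no polynomial f.

t_(k+1)/t_k = (k + 1)/(2*(k + 2)).
Gosper form: A/B · C(k+1)/C(k) with A=k/2 + 1/2, B=k + 2, C=1.
Need (k/2 + 1/2)·f(k+1) − (k + 1)·f(k) = 1.
Degrees (1,1,0) ⇒ d ≤ -1.
Negative degree bound (-1): no f exists, t_k not Gosper-summable.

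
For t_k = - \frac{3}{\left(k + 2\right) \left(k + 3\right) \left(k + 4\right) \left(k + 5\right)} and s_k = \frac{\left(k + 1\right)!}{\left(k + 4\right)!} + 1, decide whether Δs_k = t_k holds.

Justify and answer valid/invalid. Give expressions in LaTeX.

valid; difference matches t_k

s_(k+1) = factorial(k + 2)/factorial(k + 5) + 1
s_(k+1) − s_k = -3/((k + 2)*(k + 3)*(k + 4)*(k + 5))
(s_(k+1) − s_k) − t_k = 0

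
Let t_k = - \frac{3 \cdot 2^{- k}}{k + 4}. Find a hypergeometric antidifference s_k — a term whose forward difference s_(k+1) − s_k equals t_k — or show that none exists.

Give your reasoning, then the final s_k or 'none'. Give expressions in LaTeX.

The ratio is (k + 4)/(2*(k + 5)).
Take A(k)=k/2 + 2, B(k)=k + 5, C(k)=1.
f must satisfy (k/2 + 2)·f(k+1) − (k + 4)·f(k) = 1.
From deg A=1, deg B=1, deg C=0: d=-1.
Negative degree bound (-1): no f exists, t_k not Gosper-summable.

no hypergeometric antidifference exists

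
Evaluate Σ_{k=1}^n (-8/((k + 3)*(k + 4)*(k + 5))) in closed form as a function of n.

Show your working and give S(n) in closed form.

t_(k+1)/t_k = (k + 3)/(k + 6).
Gosper form: A/B · C(k+1)/C(k) with A=k + 3, B=k + 6, C=1.
Solve (k + 3)·f(k+1) − (k + 5)·f(k) = 1.
Bound: deg f ≤ 2.
Match coefficients ⇒ f(k) = k*(k + 7)/24.
Then R = B(k−1)f/C = k*(k + 5)*(k + 7)/24, so s_k = R(k)·t_k = k*(-k - 7)/(3*(k + 3)*(k + 4)).
Check: Δs_k = -8/(k**3 + 12*k**2 + 47*k + 60). ✓
Σ_(k=1)^n t_k = s_(n+1) − s_(1) = ((-n**2 - 9*n - 8)/(3*(n**2 + 9*n + 20))) − (-2/15), i.e. n*(-n - 9)/(5*(n**2 + 9*n + 20)).

S(n) = n*(-n - 9)/(5*(n**2 + 9*n + 20))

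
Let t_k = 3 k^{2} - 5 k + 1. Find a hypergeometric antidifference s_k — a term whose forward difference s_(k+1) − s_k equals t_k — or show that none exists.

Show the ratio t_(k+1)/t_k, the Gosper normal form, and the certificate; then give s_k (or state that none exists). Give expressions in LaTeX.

t_(k+1)/t_k = (3*k**2 + k - 1)/(3*k**2 - 5*k + 1).
Gosper form: A/B · C(k+1)/C(k) with A=1, B=1, C=k**2 - 5*k/3 + 1/3.
Solve (1)·f(k+1) − (1)·f(k) = k**2 - 5*k/3 + 1/3.
Bound: deg f ≤ 3.
A polynomial solution: f(k) = k*(k - 2)**2/3.
Get s_k = R·t_k = k*(k**2 - 4*k + 4) with R(k) = B(k−1)f(k)/C(k) = k*(k - 2)**2/(3*k**2 - 5*k + 1).
Δs = 3*k**2 - 5*k + 1, as required.

s_k = k \left(k^{2} - 4 k + 4\right)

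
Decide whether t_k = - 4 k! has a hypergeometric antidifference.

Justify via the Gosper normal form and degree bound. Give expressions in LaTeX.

The ratio is k + 1.
A = k + 1, B = 1, C = 1.
Key eq: (k + 1)·f(k+1) = (1)·f(k) + (1).
deg f ≤ -1 (via 1,0,0).
Negative degree bound (-1): no f exists, t_k not Gosper-summable.

No; the degree bound rules out any f.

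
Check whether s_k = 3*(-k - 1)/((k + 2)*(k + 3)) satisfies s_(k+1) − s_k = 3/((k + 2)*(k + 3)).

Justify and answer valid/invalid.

s_(k+1) = 3*(-k - 2)/((k + 3)*(k + 4))
s_(k+1) − s_k = 3*k/(k**3 + 9*k**2 + 26*k + 24)
(s_(k+1) − s_k) − t_k = -12/(k**3 + 9*k**2 + 26*k + 24)

Invalid: residual -12/(k**3 + 9*k**2 + 26*k + 24) ≠ 0.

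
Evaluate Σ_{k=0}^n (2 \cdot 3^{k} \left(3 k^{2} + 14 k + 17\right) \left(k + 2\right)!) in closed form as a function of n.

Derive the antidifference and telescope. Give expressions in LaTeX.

S(n) = 6 \cdot 3^{n} n \left(n + 3\right)! + 12 \cdot 3^{n} \left(n + 3\right)! - 4

The ratio is 3*(3*k**3 + 29*k**2 + 94*k + 102)/(3*k**2 + 14*k + 17).
Normal form (A,B,C) = (3*k + 9, 1, k**2 + 14*k/3 + 17/3).
Need (3*k + 9)·f(k+1) − (1)·f(k) = k**2 + 14*k/3 + 17/3.
Degrees (1,0,2) ⇒ d ≤ 1.
Solve for f: f(k) = (k + 1)/3 (degree 1 ≤ 1).
Get s_k = R·t_k = 2*3**k*(k + 1)*factorial(k + 2) with R(k) = B(k−1)f(k)/C(k) = (k + 1)/(3*k**2 + 14*k + 17).
Verify: 2*3**k*(3*k**2 + 14*k + 17)*factorial(k + 2) matches t_k.
Telescope: S(n) = s_(n+1) − s_(0) = 6*3**n*(n + 2)*factorial(n + 3) − (4) = 6*3**n*n*factorial(n + 3) + 12*3**n*factorial(n + 3) - 4.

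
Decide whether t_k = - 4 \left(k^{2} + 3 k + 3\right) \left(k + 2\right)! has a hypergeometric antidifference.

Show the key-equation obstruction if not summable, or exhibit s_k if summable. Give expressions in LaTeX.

Yes. s_k = - 4 k \left(k + 2\right)!.

t_(k+1)/t_k = (k + 3)*(3*k + (k + 1)**2 + 6)/(k**2 + 3*k + 3).
A = k + 3, B = 1, C = k**2 + 3*k + 3.
f must satisfy (k + 3)·f(k+1) − (1)·f(k) = k**2 + 3*k + 3.
Bound: deg f ≤ 1.
Match coefficients ⇒ f(k) = k.
R(k) = B(k−1)·f(k)/C(k) = k/(k**2 + 3*k + 3); s_k = R·t_k = -4*k*factorial(k + 2).
s_(k+1) − s_k = -4*(k**2 + 3*k + 3)*factorial(k + 2) = t_k.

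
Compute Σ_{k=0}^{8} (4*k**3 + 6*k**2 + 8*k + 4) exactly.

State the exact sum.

Ratio r(k) = (2*k**3 + 9*k**2 + 16*k + 11)/(2*k**3 + 3*k**2 + 4*k + 2).
A = 1, B = 1, C = k**3 + 3*k**2/2 + 2*k + 1.
Solve (1)·f(k+1) − (1)·f(k) = k**3 + 3*k**2/2 + 2*k + 1.
Degrees (0,0,3) ⇒ d ≤ 4.
Coefficient equations give f(k) = k*(k**3 + 2*k + 1)/4.
Certificate R = B(k−1)f/C = k*(k**3 + 2*k + 1)/(2*(2*k**3 + 3*k**2 + 4*k + 2)) gives s_k = k*(k**3 + 2*k + 1).
Δs = 4*k**3 + 6*k**2 + 8*k + 4, as required.
Sum = s_(9) − s_(0); s_(9) = 6732, s_(0) = 0 ⇒ 6732.

Σ = 6732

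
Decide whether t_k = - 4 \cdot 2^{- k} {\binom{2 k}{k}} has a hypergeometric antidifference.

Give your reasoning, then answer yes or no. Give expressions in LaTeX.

Compute t_(k+1)/t_k: get (2*k + 1)/(k + 1).
Take A(k)=2*k + 1, B(k)=k + 1, C(k)=1.
Set up (2*k + 1)·f(k+1) − (k)·f(k) − (1) = 0.
From deg A=1, deg B=1, deg C=0: d=-1.
d = -1 < 0 ⇒ no nonzero polynomial f; not summable.

No — negative degree bound, so no certificate f.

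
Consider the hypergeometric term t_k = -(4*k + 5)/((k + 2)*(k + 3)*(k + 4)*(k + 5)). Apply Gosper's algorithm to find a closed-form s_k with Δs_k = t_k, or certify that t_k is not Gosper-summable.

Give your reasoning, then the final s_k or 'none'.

s_k = k*(-k**2 - 9*k - 10)/(8*(k + 2)*(k + 3)*(k + 4))

t_(k+1)/t_k = (k + 2)*(4*k + 9)/((k + 6)*(4*k + 5)).
Factor: A=k + 2; B=k + 6; C=k + 5/4.
Key eq: (k + 2)·f(k+1) = (k + 5)·f(k) + (k + 5/4).
From deg A=1, deg B=1, deg C=1: d=3.
A polynomial solution: f(k) = k*(k**2 + 9*k + 10)/32.
So s_k = (B(k−1)f/C)·t_k = (k*(k + 5)*(k**2 + 9*k + 10)/(8*(4*k + 5)))·t_k = k*(-k**2 - 9*k - 10)/(8*(k + 2)*(k + 3)*(k + 4)).
Δs = (-4*k - 5)/(k**4 + 14*k**3 + 71*k**2 + 154*k + 120), as required.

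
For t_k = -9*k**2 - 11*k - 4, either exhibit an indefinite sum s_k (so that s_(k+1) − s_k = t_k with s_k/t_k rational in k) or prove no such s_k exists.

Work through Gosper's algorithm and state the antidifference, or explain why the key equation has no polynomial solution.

s_k = k**2*(-3*k - 1)

Ratio r(k) = (9*k**2 + 29*k + 24)/(9*k**2 + 11*k + 4).
Take A(k)=1, B(k)=1, C(k)=k**2 + 11*k/9 + 4/9.
Need (1)·f(k+1) − (1)·f(k) = k**2 + 11*k/9 + 4/9.
From deg A=0, deg B=0, deg C=2: d=3.
Solve for f: f(k) = k**2*(3*k + 1)/9 (degree 3 ≤ 3).
Certificate R = B(k−1)f/C = k**2*(3*k + 1)/(9*k**2 + 11*k + 4) gives s_k = k**2*(-3*k - 1).
Check: Δs_k = -9*k**2 - 11*k - 4. ✓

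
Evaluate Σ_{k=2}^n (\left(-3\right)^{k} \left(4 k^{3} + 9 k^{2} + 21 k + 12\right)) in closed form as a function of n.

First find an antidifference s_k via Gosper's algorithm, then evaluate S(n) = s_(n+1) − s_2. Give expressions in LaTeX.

S(n) = 3 \left(-3\right)^{n} n^{3} + 9 \left(-3\right)^{n} n^{2} + 18 \left(-3\right)^{n} n + 12 \left(-3\right)^{n} + 126

The ratio is 3*(-4*k**3 - 21*k**2 - 51*k - 46)/(4*k**3 + 9*k**2 + 21*k + 12).
Factor: A=-3; B=1; C=k**3 + 9*k**2/4 + 21*k/4 + 3.
Set up (-3)·f(k+1) − (1)·f(k) − (k**3 + 9*k**2/4 + 21*k/4 + 3) = 0.
d = 3 from the (0,0,3) case.
Coefficient equations give f(k) = -k*(k**2 + 3)/4.
Then R = B(k−1)f/C = -k*(k**2 + 3)/(4*k**3 + 9*k**2 + 21*k + 12), so s_k = R(k)·t_k = (-3)**k*k*(-k**2 - 3).
Verify: (-3)**k*(4*k**3 + 9*k**2 + 21*k + 12) matches t_k.
Σ_(k=2)^n t_k = s_(n+1) − s_(2) = (3*(-3)**n*(n**3 + 3*n**2 + 6*n + 4)) − (-126), i.e. 3*(-3)**n*n**3 + 9*(-3)**n*n**2 + 18*(-3)**n*n + 12*(-3)**n + 126.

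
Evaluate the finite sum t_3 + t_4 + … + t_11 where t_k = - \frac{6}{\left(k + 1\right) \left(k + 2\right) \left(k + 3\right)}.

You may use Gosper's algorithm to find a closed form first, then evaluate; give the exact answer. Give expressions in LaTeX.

Compute t_(k+1)/t_k: get (k + 1)/(k + 4).
Normal form (A,B,C) = (k + 1, k + 4, 1).
Set up (k + 1)·f(k+1) − (k + 3)·f(k) − (1) = 0.
d = 2 from the (1,1,0) case.
Match coefficients ⇒ f(k) = k*(k + 3)/4.
Get s_k = R·t_k = 3*k*(-k - 3)/(2*(k + 1)*(k + 2)) with R(k) = B(k−1)f(k)/C(k) = k*(k + 3)**2/4.
s_(k+1) − s_k = -6/(k**3 + 6*k**2 + 11*k + 6) = t_k.
Telescoping: Σ = s_(12) − s_(3) = -135/91 − (-27/20) = -243/1820.

Σ = -243/1820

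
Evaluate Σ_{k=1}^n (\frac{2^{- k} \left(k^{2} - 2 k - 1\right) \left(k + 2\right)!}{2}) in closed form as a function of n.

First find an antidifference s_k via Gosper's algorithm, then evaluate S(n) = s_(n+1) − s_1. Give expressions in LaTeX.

t_(k+1)/t_k = (k + 3)*(2*k - (k + 1)**2 + 3)/(2*(-k**2 + 2*k + 1)).
Factor: A=k/2 + 3/2; B=1; C=k**2 - 2*k - 1.
f must satisfy (k/2 + 3/2)·f(k+1) − (1)·f(k) = k**2 - 2*k - 1.
From deg A=1, deg B=0, deg C=2: d=1.
Coefficient equations give f(k) = 2*(k - 4).
Get s_k = R·t_k = (k - 4)*factorial(k + 2)/2**k with R(k) = B(k−1)f(k)/C(k) = 2*(k - 4)/(k**2 - 2*k - 1).
s_(k+1) − s_k = (k**2 - 2*k - 1)*factorial(k + 2)/(2*2**k) = t_k.
Σ_(k=1)^n t_k = s_(n+1) − s_(1) = (2**(-n - 1)*(n - 3)*factorial(n + 3)) − (-9), i.e. 9 + n*factorial(n + 3)/(2*2**n) - 3*factorial(n + 3)/(2*2**n).

S(n) = 9 + \frac{2^{- n} n \left(n + 3\right)!}{2} - \frac{3 \cdot 2^{- n} \left(n + 3\right)!}{2}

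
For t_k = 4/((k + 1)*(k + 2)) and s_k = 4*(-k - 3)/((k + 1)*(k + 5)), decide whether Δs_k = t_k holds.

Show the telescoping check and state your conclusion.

s_(k+1) = 4*(-k - 4)/((k + 2)*(k + 6))
s_(k+1) − s_k = 4*(k**2 + 7*k + 16)/(k**4 + 14*k**3 + 65*k**2 + 112*k + 60)
(s_(k+1) − s_k) − t_k = 8*(-2*k - 7)/(k**4 + 14*k**3 + 65*k**2 + 112*k + 60)

Invalid: residual 8*(-2*k - 7)/(k**4 + 14*k**3 + 65*k**2 + 112*k + 60) ≠ 0.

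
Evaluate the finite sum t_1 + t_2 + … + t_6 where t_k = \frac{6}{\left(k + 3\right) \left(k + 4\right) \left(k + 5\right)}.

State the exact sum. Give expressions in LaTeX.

Σ = 27/220

r(k) = (k + 3)/(k + 6) after simplifying.
So A=k + 3 and B=k + 6, with C=1.
Set up (k + 3)·f(k+1) − (k + 5)·f(k) − (1) = 0.
From deg A=1, deg B=1, deg C=0: d=2.
Solving with deg f ≤ 2: f(k) = k*(k + 7)/24.
R(k) = B(k−1)·f(k)/C(k) = k*(k + 5)*(k + 7)/24; s_k = R·t_k = k*(k + 7)/(4*(k + 3)*(k + 4)).
Verify: 6/(k**3 + 12*k**2 + 47*k + 60) matches t_k.
Sum = s_(7) − s_(1); s_(7) = 49/220, s_(1) = 1/10 ⇒ 27/220.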